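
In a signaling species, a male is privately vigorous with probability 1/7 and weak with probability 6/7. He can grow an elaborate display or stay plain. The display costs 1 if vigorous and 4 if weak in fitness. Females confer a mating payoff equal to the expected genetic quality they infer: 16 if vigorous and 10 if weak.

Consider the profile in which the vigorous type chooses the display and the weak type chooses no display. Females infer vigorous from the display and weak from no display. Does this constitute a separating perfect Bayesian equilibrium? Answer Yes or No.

No

Under these beliefs, the display earns mating payoff 16 and no display earns mating payoff 10.
vigorous: the display nets 16 − 1 = 15; no display nets 10. vigorous prefers the display.
weak: the display nets 16 − 4 = 12; no display nets 10. weak would deviate to the display.
weak has a profitable deviation, so the profile is not an equilibrium.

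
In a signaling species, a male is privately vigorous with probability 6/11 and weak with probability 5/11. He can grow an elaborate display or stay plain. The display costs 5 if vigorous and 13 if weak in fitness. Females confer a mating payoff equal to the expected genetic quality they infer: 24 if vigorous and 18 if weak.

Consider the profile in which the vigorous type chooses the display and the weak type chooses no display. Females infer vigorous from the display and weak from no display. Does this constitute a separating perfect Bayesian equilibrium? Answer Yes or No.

Under these beliefs, the display earns mating payoff 24 and no display earns mating payoff 18.
vigorous: the display nets 24 − 5 = 19; no display nets 18. vigorous prefers the display.
weak: the display nets 24 − 13 = 11; no display nets 18. weak prefers no display.
Neither type deviates, so the separating profile is an equilibrium.

Yes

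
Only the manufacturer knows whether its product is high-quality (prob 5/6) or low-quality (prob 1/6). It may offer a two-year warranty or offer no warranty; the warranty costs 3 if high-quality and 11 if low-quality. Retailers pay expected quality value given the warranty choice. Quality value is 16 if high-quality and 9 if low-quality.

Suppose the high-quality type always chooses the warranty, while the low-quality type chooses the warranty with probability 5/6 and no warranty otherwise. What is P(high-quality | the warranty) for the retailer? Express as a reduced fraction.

P(the warranty) = (5/6)·1 + (1/6)·(5/6) = 35/36.
By Bayes' rule, P(high-quality | the warranty) = (5/6) / (35/36) = 6/7.

6/7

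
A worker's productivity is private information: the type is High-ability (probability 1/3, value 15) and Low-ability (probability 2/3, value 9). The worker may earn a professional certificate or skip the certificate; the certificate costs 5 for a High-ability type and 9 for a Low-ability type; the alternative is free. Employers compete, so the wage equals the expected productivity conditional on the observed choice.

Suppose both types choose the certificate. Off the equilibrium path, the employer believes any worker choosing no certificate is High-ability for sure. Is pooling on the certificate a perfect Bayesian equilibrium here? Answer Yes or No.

On path, the employer holds the prior and pays 1/3·15 + 2/3·9 = 11. Off path (no certificate), believing High-ability, it pays 15.
High-ability: the certificate nets 11 − 5 = 6; no certificate nets 15. High-ability would deviate.
Low-ability: the certificate nets 11 − 9 = 2; no certificate nets 15. Low-ability would deviate.
A type deviates, so pooling fails.

No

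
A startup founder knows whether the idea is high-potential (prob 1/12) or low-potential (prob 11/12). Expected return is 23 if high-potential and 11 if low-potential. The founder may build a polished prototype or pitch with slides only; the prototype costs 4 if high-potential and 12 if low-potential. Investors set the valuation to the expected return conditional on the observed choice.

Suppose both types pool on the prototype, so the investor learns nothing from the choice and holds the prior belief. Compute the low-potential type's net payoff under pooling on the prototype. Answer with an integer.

0

Pooled valuation = 1/12·23 + 11/12·11 = 12.
low-potential pays cost 12 for the prototype, so net payoff = 12 − 12 = 0.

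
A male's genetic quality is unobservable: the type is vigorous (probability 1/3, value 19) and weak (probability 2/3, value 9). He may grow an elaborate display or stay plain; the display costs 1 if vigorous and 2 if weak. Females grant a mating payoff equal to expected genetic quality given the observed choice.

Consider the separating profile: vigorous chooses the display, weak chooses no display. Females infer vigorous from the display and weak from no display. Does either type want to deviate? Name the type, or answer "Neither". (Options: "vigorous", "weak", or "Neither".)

The display pays 19; no display pays 9.
vigorous: assigned the display, nets 19 − 1 = 18; deviating to no display nets 9.
weak: assigned no display, nets 9; deviating to the display nets 19 − 2 = 17.
The weak type gains 8 by deviating.

weak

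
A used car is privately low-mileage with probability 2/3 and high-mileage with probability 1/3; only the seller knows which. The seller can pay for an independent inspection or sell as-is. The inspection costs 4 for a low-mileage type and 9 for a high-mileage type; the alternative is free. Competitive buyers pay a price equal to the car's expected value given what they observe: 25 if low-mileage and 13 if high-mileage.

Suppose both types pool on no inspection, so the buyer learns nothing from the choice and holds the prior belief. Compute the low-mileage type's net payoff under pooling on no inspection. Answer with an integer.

Pooled price = 2/3·25 + 1/3·13 = 21.
low-mileage pays no cost for no inspection, so net payoff = 21.

21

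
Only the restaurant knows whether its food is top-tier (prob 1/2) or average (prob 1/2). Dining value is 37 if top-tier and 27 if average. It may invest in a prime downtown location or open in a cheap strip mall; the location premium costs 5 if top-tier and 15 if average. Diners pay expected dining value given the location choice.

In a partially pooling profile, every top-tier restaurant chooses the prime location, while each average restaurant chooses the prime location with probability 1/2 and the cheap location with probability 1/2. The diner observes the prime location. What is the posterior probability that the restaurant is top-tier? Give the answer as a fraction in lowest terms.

2/3

P(the prime location) = (1/2)·1 + (1/2)·(1/2) = 3/4.
By Bayes' rule, P(top-tier | the prime location) = (1/2) / (3/4) = 2/3.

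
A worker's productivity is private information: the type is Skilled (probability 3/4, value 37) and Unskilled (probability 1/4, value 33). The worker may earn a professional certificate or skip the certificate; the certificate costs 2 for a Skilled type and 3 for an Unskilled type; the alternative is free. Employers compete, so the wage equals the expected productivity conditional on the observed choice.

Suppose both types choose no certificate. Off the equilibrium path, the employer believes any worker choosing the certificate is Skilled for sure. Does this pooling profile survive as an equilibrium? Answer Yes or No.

On path, the employer holds the prior and pays 3/4·37 + 1/4·33 = 36. Off path (the certificate), believing Skilled, it pays 37.
Skilled: no certificate nets 36; the certificate nets 37 − 2 = 35. Skilled stays.
Unskilled: no certificate nets 36; the certificate nets 37 − 3 = 34. Unskilled stays.
No type deviates, so pooling is sustained.

Yes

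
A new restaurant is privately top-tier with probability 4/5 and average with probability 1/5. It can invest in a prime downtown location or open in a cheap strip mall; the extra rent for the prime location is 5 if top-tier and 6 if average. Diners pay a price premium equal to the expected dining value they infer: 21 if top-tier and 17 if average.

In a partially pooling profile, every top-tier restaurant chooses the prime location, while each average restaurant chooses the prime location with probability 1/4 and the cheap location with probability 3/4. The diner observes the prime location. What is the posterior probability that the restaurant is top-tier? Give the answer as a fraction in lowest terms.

P(the prime location) = (4/5)·1 + (1/5)·(1/4) = 17/20.
By Bayes' rule, P(top-tier | the prime location) = (4/5) / (17/20) = 16/17.

16/17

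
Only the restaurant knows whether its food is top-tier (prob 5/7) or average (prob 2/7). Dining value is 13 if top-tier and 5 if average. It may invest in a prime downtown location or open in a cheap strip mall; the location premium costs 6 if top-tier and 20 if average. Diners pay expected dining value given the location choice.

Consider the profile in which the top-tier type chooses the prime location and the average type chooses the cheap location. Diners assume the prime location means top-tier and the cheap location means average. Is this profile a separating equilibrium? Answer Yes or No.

Yes

Under these beliefs, the prime location earns price premium 13 and the cheap location earns price premium 5.
top-tier: the prime location nets 13 − 6 = 7; the cheap location nets 5. top-tier prefers the prime location.
average: the prime location nets 13 − 20 = -7; the cheap location nets 5. average prefers the cheap location.
Neither type deviates, so the separating profile is an equilibrium.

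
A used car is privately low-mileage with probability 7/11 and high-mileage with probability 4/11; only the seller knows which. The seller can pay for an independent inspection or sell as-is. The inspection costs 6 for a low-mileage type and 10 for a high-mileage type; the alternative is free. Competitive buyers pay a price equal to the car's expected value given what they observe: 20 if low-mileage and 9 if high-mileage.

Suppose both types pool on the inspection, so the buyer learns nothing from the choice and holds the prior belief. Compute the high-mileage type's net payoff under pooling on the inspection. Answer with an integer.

Pooled price = 7/11·20 + 4/11·9 = 16.
high-mileage pays cost 10 for the inspection, so net payoff = 16 − 10 = 6.

6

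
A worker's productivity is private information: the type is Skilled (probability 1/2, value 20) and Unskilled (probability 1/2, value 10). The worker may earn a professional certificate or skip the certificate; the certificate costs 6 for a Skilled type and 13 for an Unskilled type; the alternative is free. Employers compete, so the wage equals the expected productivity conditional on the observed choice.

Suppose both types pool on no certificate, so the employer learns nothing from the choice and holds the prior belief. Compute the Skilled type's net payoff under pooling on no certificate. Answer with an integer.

Pooled wage = 1/2·20 + 1/2·10 = 15.
Skilled pays no cost for no certificate, so net payoff = 15.

15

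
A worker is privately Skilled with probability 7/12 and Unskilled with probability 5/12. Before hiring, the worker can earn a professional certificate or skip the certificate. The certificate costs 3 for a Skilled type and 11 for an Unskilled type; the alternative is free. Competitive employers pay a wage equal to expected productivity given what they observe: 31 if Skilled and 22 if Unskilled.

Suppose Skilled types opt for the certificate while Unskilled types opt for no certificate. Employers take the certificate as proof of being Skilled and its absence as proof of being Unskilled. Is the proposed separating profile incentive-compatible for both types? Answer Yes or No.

Under these beliefs, the certificate earns wage 31 and no certificate earns wage 22.
Skilled: the certificate nets 31 − 3 = 28; no certificate nets 22. Skilled prefers the certificate.
Unskilled: the certificate nets 31 − 11 = 20; no certificate nets 22. Unskilled prefers no certificate.
Neither type deviates, so the separating profile is an equilibrium.

Yes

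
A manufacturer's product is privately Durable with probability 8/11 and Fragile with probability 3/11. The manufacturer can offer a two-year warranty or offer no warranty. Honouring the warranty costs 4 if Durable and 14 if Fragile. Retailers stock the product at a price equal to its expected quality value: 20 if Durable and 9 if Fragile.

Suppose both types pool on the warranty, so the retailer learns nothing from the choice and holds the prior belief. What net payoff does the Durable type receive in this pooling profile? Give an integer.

Pooled price = 8/11·20 + 3/11·9 = 17.
Durable pays cost 4 for the warranty, so net payoff = 17 − 4 = 13.

13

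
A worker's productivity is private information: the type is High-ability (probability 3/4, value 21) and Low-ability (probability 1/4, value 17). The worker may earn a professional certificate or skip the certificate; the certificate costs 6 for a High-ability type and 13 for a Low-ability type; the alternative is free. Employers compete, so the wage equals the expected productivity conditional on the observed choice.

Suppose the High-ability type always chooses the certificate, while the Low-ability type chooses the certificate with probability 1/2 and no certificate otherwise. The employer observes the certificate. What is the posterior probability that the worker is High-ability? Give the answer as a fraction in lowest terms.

6/7

P(the certificate) = (3/4)·1 + (1/4)·(1/2) = 7/8.
By Bayes' rule, P(High-ability | the certificate) = (3/4) / (7/8) = 6/7.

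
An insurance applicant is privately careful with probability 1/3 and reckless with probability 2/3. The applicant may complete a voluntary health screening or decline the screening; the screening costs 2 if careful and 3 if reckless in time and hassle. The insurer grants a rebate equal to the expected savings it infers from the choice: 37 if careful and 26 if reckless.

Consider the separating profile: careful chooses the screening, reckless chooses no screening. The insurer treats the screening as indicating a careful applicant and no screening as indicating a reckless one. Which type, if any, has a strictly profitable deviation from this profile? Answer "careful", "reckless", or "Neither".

The screening pays 37; no screening pays 26.
careful: assigned the screening, nets 37 − 2 = 35; deviating to no screening nets 26.
reckless: assigned no screening, nets 26; deviating to the screening nets 37 − 3 = 34.
The reckless type gains 8 by deviating.

reckless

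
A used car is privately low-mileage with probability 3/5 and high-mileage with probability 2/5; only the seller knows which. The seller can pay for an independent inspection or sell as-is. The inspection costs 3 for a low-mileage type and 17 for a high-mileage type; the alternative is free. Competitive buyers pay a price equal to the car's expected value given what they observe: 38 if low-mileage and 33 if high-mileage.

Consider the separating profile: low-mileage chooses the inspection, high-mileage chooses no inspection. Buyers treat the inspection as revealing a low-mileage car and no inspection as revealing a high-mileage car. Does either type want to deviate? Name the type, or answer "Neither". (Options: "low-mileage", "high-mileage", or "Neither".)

The inspection pays 38; no inspection pays 33.
low-mileage: assigned the inspection, nets 38 − 3 = 35; deviating to no inspection nets 33.
high-mileage: assigned no inspection, nets 33; deviating to the inspection nets 38 − 17 = 21.
Both types strictly prefer their assigned action; no profitable deviation.

Neither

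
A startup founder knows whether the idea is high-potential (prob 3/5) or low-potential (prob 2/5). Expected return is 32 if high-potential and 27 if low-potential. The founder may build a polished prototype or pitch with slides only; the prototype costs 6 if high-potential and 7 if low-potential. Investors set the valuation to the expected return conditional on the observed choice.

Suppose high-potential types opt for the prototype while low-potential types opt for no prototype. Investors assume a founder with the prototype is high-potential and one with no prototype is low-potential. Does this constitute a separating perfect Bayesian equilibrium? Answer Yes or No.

No

Under these beliefs, the prototype earns valuation 32 and no prototype earns valuation 27.
high-potential: the prototype nets 32 − 6 = 26; no prototype nets 27. high-potential would deviate to no prototype.
low-potential: the prototype nets 32 − 7 = 25; no prototype nets 27. low-potential prefers no prototype.
high-potential has a profitable deviation, so the profile is not an equilibrium.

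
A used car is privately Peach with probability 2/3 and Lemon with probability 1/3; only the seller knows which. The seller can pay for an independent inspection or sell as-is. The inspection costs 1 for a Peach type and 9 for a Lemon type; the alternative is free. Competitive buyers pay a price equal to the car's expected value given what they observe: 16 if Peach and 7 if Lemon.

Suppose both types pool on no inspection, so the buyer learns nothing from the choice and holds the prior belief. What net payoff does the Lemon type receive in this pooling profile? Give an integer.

Pooled price = 2/3·16 + 1/3·7 = 13.
Lemon pays no cost for no inspection, so net payoff = 13.

13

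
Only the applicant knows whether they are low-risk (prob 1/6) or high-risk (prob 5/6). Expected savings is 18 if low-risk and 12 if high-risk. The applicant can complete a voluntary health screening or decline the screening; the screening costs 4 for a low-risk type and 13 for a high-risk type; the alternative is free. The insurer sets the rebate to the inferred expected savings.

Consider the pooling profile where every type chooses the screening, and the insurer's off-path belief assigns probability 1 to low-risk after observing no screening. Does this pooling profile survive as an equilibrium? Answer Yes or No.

On path, the insurer holds the prior and pays 1/6·18 + 5/6·12 = 13. Off path (no screening), believing low-risk, it pays 18.
low-risk: the screening nets 13 − 4 = 9; no screening nets 18. low-risk would deviate.
high-risk: the screening nets 13 − 13 = 0; no screening nets 18. high-risk would deviate.
A type deviates, so pooling fails.

No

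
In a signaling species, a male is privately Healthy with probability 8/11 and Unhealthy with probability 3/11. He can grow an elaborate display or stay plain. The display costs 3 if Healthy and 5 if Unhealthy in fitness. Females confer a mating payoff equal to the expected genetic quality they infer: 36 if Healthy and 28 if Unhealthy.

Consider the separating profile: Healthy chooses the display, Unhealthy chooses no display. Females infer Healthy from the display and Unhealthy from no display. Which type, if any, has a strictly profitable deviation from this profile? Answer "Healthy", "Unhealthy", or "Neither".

Unhealthy

The display pays 36; no display pays 28.
Healthy: assigned the display, nets 36 − 3 = 33; deviating to no display nets 28.
Unhealthy: assigned no display, nets 28; deviating to the display nets 36 − 5 = 31.
The Unhealthy type gains 3 by deviating.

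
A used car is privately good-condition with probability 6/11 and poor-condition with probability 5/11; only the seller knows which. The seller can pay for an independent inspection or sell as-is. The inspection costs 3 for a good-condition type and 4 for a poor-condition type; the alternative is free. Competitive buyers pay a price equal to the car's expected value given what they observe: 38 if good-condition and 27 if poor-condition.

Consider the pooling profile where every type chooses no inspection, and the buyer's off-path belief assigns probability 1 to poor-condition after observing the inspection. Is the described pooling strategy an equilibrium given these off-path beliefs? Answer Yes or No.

Yes

On path, the buyer holds the prior and pays 6/11·38 + 5/11·27 = 33. Off path (the inspection), believing poor-condition, it pays 27.
good-condition: no inspection nets 33; the inspection nets 27 − 3 = 24. good-condition stays.
poor-condition: no inspection nets 33; the inspection nets 27 − 4 = 23. poor-condition stays.
No type deviates, so pooling is sustained.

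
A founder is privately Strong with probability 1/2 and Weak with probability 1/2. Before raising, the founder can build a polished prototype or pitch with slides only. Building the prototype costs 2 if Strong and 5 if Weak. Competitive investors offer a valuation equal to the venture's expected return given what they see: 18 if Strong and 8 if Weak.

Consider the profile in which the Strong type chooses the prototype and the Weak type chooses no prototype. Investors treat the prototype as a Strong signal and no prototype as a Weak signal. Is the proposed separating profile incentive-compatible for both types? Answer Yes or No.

Under these beliefs, the prototype earns valuation 18 and no prototype earns valuation 8.
Strong: the prototype nets 18 − 2 = 16; no prototype nets 8. Strong prefers the prototype.
Weak: the prototype nets 18 − 5 = 13; no prototype nets 8. Weak would deviate to the prototype.
Weak has a profitable deviation, so the profile is not an equilibrium.

No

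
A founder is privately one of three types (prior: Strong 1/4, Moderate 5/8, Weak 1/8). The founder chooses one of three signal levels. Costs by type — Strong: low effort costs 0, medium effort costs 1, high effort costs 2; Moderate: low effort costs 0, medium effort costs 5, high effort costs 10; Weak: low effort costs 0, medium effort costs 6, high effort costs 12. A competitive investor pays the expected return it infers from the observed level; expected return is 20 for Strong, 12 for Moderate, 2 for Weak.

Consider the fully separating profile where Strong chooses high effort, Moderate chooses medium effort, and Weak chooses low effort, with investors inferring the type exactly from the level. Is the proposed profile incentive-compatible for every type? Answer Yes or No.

No

Separating valuations: high effort → 20, medium effort → 12, low effort → 2.
Strong (assigned high effort): low effort: 2 − 0 = 2; medium effort: 12 − 1 = 11; high effort: 20 − 2 = 18. Strong stays.
Moderate (assigned medium effort): low effort: 2 − 0 = 2; medium effort: 12 − 5 = 7; high effort: 20 − 10 = 10. Moderate prefers high effort.
Weak (assigned low effort): low effort: 2 − 0 = 2; medium effort: 12 − 6 = 6; high effort: 20 − 12 = 8. Weak prefers high effort.
At least one type deviates; the separating profile fails.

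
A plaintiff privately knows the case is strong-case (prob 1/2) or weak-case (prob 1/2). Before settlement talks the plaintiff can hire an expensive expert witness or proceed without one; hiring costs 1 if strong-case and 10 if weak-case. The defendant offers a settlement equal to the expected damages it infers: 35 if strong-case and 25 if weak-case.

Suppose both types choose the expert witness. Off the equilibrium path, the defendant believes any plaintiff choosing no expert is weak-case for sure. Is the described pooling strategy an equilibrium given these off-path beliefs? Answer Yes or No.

On path, the defendant holds the prior and pays 1/2·35 + 1/2·25 = 30. Off path (no expert), believing weak-case, it pays 25.
strong-case: the expert witness nets 30 − 1 = 29; no expert nets 25. strong-case stays.
weak-case: the expert witness nets 30 − 10 = 20; no expert nets 25. weak-case would deviate.
A type deviates, so pooling fails.

No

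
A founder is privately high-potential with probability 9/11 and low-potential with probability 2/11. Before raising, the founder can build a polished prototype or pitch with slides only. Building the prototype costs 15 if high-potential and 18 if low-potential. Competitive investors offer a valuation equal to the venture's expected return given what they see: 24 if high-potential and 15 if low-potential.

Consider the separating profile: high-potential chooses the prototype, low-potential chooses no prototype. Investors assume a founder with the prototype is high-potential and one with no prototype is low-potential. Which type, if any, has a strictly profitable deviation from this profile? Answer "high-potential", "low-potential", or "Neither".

high-potential

The prototype pays 24; no prototype pays 15.
high-potential: assigned the prototype, nets 24 − 15 = 9; deviating to no prototype nets 15.
low-potential: assigned no prototype, nets 15; deviating to the prototype nets 24 − 18 = 6.
The high-potential type gains 6 by deviating.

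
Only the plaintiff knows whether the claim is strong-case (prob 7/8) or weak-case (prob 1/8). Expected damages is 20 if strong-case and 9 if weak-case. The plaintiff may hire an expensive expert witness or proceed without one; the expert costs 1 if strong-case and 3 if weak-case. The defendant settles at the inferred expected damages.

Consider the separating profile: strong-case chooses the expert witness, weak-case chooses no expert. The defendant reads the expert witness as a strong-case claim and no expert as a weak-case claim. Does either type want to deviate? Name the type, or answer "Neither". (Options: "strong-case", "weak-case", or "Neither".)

weak-case

The expert witness pays 20; no expert pays 9.
strong-case: assigned the expert witness, nets 20 − 1 = 19; deviating to no expert nets 9.
weak-case: assigned no expert, nets 9; deviating to the expert witness nets 20 − 3 = 17.
The weak-case type gains 8 by deviating.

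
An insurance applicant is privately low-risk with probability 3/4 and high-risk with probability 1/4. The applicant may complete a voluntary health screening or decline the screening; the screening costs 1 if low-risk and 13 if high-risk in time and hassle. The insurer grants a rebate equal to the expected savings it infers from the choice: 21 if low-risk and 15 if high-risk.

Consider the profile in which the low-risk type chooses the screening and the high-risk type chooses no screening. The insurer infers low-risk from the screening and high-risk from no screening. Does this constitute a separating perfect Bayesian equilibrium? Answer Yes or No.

Under these beliefs, the screening earns rebate 21 and no screening earns rebate 15.
low-risk: the screening nets 21 − 1 = 20; no screening nets 15. low-risk prefers the screening.
high-risk: the screening nets 21 − 13 = 8; no screening nets 15. high-risk prefers no screening.
Neither type deviates, so the separating profile is an equilibrium.

Yes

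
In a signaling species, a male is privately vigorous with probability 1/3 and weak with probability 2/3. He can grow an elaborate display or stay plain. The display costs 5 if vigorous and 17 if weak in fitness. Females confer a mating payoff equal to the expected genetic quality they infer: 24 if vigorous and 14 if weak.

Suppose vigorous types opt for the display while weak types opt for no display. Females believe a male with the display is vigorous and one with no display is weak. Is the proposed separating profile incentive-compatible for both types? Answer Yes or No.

Yes

Under these beliefs, the display earns mating payoff 24 and no display earns mating payoff 14.
vigorous: the display nets 24 − 5 = 19; no display nets 14. vigorous prefers the display.
weak: the display nets 24 − 17 = 7; no display nets 14. weak prefers no display.
Neither type deviates, so the separating profile is an equilibrium.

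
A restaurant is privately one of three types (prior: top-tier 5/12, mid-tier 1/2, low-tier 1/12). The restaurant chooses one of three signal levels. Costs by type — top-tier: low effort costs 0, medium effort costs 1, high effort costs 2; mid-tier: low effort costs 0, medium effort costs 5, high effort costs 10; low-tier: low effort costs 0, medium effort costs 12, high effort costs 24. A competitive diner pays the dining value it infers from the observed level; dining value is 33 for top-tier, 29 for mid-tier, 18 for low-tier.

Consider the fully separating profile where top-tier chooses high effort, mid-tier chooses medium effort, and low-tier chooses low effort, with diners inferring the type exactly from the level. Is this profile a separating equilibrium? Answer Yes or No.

Yes

Separating price premiums: high effort → 33, medium effort → 29, low effort → 18.
top-tier (assigned high effort): low effort: 18 − 0 = 18; medium effort: 29 − 1 = 28; high effort: 33 − 2 = 31. top-tier stays.
mid-tier (assigned medium effort): low effort: 18 − 0 = 18; medium effort: 29 − 5 = 24; high effort: 33 − 10 = 23. mid-tier stays.
low-tier (assigned low effort): low effort: 18 − 0 = 18; medium effort: 29 − 12 = 17; high effort: 33 − 24 = 9. low-tier stays.
Every type prefers its assigned level; separation holds.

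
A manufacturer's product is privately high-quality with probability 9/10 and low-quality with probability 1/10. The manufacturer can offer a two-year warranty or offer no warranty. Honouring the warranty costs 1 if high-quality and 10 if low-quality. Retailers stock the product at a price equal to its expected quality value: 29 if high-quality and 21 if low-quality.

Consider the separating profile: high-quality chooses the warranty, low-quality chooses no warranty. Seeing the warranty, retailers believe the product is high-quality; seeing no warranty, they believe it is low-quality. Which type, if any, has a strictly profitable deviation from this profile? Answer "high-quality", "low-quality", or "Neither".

The warranty pays 29; no warranty pays 21.
high-quality: assigned the warranty, nets 29 − 1 = 28; deviating to no warranty nets 21.
low-quality: assigned no warranty, nets 21; deviating to the warranty nets 29 − 10 = 19.
Both types strictly prefer their assigned action; no profitable deviation.

Neither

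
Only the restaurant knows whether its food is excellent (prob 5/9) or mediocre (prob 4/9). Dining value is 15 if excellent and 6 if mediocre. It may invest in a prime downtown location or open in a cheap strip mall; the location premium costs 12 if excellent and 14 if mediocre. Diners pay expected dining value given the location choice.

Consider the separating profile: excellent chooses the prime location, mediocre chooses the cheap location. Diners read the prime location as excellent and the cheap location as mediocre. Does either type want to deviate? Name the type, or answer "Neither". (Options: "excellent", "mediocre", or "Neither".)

The prime location pays 15; the cheap location pays 6.
excellent: assigned the prime location, nets 15 − 12 = 3; deviating to the cheap location nets 6.
mediocre: assigned the cheap location, nets 6; deviating to the prime location nets 15 − 14 = 1.
The excellent type gains 3 by deviating.

excellent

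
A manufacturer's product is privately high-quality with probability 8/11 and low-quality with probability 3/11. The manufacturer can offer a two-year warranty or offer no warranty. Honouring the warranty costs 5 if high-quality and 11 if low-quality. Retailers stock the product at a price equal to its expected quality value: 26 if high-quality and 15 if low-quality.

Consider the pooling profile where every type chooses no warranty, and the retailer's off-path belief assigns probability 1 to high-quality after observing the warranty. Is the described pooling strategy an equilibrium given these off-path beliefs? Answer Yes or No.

On path, the retailer holds the prior and pays 8/11·26 + 3/11·15 = 23. Off path (the warranty), believing high-quality, it pays 26.
high-quality: no warranty nets 23; the warranty nets 26 − 5 = 21. high-quality stays.
low-quality: no warranty nets 23; the warranty nets 26 − 11 = 15. low-quality stays.
No type deviates, so pooling is sustained.

Yes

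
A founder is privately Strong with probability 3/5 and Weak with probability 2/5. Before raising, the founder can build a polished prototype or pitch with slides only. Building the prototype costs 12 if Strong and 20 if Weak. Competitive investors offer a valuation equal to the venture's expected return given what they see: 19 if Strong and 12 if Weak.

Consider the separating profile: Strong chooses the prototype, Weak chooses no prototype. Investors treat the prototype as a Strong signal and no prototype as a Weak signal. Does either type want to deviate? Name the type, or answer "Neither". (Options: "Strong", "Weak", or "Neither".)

Strong

The prototype pays 19; no prototype pays 12.
Strong: assigned the prototype, nets 19 − 12 = 7; deviating to no prototype nets 12.
Weak: assigned no prototype, nets 12; deviating to the prototype nets 19 − 20 = -1.
The Strong type gains 5 by deviating.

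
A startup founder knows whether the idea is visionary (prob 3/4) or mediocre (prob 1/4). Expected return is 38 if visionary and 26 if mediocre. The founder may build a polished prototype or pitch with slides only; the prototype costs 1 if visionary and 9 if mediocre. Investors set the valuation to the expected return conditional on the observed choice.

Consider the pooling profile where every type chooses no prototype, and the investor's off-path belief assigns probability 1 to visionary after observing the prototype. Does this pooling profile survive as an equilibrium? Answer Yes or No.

On path, the investor holds the prior and pays 3/4·38 + 1/4·26 = 35. Off path (the prototype), believing visionary, it pays 38.
visionary: no prototype nets 35; the prototype nets 38 − 1 = 37. visionary would deviate.
mediocre: no prototype nets 35; the prototype nets 38 − 9 = 29. mediocre stays.
A type deviates, so pooling fails.

No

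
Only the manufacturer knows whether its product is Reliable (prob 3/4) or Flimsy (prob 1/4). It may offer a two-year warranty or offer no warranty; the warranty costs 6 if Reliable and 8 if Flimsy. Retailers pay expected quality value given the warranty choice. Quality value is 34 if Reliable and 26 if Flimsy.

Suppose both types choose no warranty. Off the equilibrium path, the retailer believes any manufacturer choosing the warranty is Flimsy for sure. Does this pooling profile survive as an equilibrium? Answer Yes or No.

Yes

On path, the retailer holds the prior and pays 3/4·34 + 1/4·26 = 32. Off path (the warranty), believing Flimsy, it pays 26.
Reliable: no warranty nets 32; the warranty nets 26 − 6 = 20. Reliable stays.
Flimsy: no warranty nets 32; the warranty nets 26 − 8 = 18. Flimsy stays.
No type deviates, so pooling is sustained.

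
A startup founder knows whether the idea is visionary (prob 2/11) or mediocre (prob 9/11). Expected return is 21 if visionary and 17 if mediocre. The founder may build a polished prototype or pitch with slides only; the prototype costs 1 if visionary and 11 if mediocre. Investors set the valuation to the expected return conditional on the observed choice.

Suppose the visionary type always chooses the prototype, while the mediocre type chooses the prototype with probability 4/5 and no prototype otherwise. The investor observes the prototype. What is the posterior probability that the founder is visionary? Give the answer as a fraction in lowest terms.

P(the prototype) = (2/11)·1 + (9/11)·(4/5) = 46/55.
By Bayes' rule, P(visionary | the prototype) = (2/11) / (46/55) = 5/23.

5/23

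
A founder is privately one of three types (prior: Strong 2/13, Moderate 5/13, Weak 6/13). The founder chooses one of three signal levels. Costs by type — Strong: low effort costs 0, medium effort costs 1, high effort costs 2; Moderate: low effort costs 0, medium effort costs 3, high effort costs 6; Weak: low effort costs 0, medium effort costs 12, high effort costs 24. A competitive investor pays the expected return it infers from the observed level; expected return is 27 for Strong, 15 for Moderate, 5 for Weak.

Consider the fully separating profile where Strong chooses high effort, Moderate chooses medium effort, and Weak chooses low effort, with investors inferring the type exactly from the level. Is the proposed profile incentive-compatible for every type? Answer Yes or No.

Separating valuations: high effort → 27, medium effort → 15, low effort → 5.
Strong (assigned high effort): low effort: 5 − 0 = 5; medium effort: 15 − 1 = 14; high effort: 27 − 2 = 25. Strong stays.
Moderate (assigned medium effort): low effort: 5 − 0 = 5; medium effort: 15 − 3 = 12; high effort: 27 − 6 = 21. Moderate prefers high effort.
Weak (assigned low effort): low effort: 5 − 0 = 5; medium effort: 15 − 12 = 3; high effort: 27 − 24 = 3. Weak stays.
At least one type deviates; the separating profile fails.

No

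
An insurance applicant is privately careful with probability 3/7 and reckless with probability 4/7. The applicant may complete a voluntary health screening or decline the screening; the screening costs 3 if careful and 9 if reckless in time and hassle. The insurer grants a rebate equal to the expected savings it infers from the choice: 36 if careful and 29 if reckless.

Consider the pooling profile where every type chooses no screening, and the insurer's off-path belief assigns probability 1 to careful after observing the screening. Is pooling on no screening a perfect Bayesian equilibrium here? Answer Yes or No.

No

On path, the insurer holds the prior and pays 3/7·36 + 4/7·29 = 32. Off path (the screening), believing careful, it pays 36.
careful: no screening nets 32; the screening nets 36 − 3 = 33. careful would deviate.
reckless: no screening nets 32; the screening nets 36 − 9 = 27. reckless stays.
A type deviates, so pooling fails.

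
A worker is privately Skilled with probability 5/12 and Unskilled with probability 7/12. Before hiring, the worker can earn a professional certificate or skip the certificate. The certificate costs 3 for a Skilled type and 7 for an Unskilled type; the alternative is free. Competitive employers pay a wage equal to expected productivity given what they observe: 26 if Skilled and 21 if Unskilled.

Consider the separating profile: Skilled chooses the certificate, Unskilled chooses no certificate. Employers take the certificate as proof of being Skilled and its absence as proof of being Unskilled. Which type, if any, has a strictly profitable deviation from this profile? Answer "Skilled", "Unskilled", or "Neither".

The certificate pays 26; no certificate pays 21.
Skilled: assigned the certificate, nets 26 − 3 = 23; deviating to no certificate nets 21.
Unskilled: assigned no certificate, nets 21; deviating to the certificate nets 26 − 7 = 19.
Both types strictly prefer their assigned action; no profitable deviation.

Neither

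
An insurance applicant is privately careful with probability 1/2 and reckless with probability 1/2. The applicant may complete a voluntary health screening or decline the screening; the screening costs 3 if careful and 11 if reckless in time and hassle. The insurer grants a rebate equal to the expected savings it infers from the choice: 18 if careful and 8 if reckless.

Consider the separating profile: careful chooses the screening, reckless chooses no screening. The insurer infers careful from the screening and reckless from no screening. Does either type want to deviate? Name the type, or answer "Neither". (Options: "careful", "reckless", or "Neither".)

Neither

The screening pays 18; no screening pays 8.
careful: assigned the screening, nets 18 − 3 = 15; deviating to no screening nets 8.
reckless: assigned no screening, nets 8; deviating to the screening nets 18 − 11 = 7.
Both types strictly prefer their assigned action; no profitable deviation.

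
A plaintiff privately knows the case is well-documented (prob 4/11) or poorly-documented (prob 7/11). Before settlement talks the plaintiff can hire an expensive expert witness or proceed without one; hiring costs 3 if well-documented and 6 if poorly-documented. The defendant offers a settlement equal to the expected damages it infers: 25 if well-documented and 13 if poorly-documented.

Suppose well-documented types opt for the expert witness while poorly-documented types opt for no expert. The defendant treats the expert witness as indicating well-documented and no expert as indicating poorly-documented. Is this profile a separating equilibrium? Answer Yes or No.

No

Under these beliefs, the expert witness earns settlement 25 and no expert earns settlement 13.
well-documented: the expert witness nets 25 − 3 = 22; no expert nets 13. well-documented prefers the expert witness.
poorly-documented: the expert witness nets 25 − 6 = 19; no expert nets 13. poorly-documented would deviate to the expert witness.
poorly-documented has a profitable deviation, so the profile is not an equilibrium.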